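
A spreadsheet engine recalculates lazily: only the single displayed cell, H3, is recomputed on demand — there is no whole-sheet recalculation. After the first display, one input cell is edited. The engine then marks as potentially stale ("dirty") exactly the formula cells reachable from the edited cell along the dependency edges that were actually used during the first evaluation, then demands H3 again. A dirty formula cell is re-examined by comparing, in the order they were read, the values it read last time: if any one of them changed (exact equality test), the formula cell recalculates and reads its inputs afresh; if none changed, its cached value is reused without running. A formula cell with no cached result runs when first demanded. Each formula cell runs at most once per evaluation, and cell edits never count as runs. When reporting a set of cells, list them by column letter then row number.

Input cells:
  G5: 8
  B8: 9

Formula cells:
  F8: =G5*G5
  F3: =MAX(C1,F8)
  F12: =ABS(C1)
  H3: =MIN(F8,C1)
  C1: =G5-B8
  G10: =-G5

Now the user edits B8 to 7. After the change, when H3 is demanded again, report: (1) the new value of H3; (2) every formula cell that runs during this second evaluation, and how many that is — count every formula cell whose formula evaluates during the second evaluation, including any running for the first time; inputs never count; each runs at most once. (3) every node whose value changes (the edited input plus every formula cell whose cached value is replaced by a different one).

New value of H3: 1.
Formula cells that run: C1, H3 — 2 in total.
Values that change: B8, C1, H3.

First evaluation (everything demanded from the output):
  C1 = 8 - 9 = -1
  F8 = 8 * 8 = 64
  H3 = MIN(64, -1) = -1

Propagation after the edit:
  C1: runs — B8 9->7; result 1.
  H3: runs — C1 -1->1; result 1.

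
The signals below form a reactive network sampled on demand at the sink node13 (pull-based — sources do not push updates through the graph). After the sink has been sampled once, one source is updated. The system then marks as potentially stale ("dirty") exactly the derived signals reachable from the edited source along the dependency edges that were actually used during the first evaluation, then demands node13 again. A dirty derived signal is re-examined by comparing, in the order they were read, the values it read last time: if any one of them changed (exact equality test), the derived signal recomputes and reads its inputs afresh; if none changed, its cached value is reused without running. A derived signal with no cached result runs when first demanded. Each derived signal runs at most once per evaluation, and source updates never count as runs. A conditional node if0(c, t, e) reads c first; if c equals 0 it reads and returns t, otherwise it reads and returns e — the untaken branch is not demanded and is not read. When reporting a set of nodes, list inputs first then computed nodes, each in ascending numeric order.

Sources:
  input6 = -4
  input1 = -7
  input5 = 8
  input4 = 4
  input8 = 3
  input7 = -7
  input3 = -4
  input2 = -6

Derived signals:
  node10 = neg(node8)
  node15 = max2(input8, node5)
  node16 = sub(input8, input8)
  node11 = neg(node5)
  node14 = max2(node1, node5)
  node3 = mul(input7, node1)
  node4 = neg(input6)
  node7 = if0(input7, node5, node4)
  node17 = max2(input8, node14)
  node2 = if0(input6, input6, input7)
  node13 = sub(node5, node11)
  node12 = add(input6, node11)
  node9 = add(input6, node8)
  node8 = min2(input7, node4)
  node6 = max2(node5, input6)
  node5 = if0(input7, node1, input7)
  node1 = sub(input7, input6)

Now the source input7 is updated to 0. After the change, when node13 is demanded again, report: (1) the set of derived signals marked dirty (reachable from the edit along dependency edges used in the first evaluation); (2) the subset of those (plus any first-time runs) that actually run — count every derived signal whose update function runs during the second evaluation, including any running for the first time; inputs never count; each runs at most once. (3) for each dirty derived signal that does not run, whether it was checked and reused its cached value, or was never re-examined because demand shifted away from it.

Dirty set: node5, node11, node13.
Run set: node1, node5, node11, node13 (4 run).
All dirty derived signals ended up running.
The important point: the flipped condition pulls in fresh nodes; node1 runs for the first time.

Initial pass — values computed on the first demand:
  node5 = if0(input7=-7 -> else branch input7) = -7
  node11 = neg(-7) = 7
  node13 = sub(-7, 7) = -14

Second demand — change propagation:
  node1: newly demanded (no cache) — executes and yields 4.
  node5: re-runs because input7 -7->0; input7 -7->0; new result 4.
  node11: re-runs because node5 -7->4; new result -4.
  node13: re-runs because node5 -7->4; node11 7->-4; new result 8.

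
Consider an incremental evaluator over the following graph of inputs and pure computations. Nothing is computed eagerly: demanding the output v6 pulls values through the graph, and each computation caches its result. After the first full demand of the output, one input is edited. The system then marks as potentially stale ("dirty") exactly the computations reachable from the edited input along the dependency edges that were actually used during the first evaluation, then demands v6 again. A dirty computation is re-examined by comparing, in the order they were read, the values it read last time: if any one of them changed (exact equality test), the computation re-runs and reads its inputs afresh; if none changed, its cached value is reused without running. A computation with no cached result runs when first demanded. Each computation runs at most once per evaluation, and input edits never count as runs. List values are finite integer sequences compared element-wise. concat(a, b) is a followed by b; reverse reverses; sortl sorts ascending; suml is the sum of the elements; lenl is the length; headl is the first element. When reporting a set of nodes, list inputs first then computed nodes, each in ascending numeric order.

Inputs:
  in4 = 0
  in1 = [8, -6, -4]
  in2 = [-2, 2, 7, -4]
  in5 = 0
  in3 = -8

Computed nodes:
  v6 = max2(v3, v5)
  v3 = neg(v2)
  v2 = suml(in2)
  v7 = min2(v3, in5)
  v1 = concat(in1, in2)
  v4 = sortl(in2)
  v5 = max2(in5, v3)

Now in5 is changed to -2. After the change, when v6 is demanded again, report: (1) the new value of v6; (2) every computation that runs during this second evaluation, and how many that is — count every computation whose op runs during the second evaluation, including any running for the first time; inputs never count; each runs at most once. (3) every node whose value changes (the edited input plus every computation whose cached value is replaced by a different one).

Initial pass — values computed on the first demand:
  v2 = suml([-2, 2, 7, -4]) = 3
  v3 = neg(3) = -3
  v5 = max2(0, -3) = 0
  v6 = max2(-3, 0) = 0

Second demand — change propagation:
  v5: re-runs because in5 0->-2; new result -2.
  v6: re-runs because v5 0->-2; new result -2.

v6 now evaluates to -2.
Run set: v5, v6 (2 run).
Changed values: in5, v5, v6.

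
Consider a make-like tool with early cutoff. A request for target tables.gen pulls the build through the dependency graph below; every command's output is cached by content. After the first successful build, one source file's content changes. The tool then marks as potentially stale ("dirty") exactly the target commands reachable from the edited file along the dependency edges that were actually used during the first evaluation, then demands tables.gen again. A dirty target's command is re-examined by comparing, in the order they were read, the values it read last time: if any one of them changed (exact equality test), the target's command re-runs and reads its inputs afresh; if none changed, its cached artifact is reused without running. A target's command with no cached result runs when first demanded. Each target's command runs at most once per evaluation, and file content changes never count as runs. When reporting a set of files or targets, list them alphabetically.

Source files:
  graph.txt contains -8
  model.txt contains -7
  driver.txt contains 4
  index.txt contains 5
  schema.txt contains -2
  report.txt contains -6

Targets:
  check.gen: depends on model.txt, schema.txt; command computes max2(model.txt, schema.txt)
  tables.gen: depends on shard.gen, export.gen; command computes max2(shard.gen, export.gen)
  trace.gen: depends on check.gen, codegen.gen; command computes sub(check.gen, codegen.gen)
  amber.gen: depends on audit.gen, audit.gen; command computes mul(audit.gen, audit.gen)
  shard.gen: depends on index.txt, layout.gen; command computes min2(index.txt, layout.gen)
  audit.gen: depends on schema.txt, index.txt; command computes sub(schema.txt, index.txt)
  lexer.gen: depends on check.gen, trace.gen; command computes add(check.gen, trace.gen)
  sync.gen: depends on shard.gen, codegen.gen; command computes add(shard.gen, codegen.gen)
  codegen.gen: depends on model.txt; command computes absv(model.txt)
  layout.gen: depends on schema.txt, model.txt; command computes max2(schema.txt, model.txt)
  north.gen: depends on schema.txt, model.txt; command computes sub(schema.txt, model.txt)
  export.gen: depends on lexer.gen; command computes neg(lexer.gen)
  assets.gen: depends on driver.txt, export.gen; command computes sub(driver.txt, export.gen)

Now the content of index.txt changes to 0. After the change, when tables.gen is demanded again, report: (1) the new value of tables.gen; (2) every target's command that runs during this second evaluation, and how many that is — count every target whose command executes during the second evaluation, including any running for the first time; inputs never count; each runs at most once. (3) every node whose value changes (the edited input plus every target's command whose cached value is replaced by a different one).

First demand of the output computes:
  check.gen = max2(-7, -2) = -2
  codegen.gen = absv(-7) = 7
  layout.gen = max2(-2, -7) = -2
  shard.gen = min2(5, -2) = -2
  trace.gen = sub(-2, 7) = -9
  lexer.gen = add(-2, -9) = -11
  export.gen = neg(-11) = 11
  tables.gen = max2(-2, 11) = 11

After the edit, cleaning proceeds:
  shard.gen: a read changed (index.txt 5->0) — executes, giving -2 — identical to its old value.
  tables.gen: dirty, but its reads are unchanged (shard.gen unchanged, export.gen unchanged); cached 11 stands.

Note the absorption at shard.gen: it re-runs yet its value is the same, leaving the output's value untouched.

Demanding tables.gen again yields 11.
1 target commands run: shard.gen.
The nodes whose values change: index.txt.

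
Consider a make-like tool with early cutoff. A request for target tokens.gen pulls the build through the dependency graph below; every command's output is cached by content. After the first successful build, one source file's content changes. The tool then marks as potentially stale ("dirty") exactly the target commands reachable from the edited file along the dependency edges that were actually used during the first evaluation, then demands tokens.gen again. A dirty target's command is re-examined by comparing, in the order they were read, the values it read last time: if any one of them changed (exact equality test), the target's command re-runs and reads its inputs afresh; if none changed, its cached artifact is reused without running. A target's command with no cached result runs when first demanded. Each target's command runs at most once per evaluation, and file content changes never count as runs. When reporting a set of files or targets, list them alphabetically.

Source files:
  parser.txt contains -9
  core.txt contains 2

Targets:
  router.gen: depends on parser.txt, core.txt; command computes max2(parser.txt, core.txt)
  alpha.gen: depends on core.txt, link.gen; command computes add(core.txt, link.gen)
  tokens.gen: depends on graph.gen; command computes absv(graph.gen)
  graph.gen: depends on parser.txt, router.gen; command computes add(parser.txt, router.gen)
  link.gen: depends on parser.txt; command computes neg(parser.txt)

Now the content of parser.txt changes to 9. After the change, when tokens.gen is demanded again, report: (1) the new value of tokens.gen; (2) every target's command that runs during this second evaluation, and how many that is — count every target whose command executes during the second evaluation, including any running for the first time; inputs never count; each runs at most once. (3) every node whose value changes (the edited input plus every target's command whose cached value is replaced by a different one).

Demanding tokens.gen again yields 18.
3 target commands run: graph.gen, router.gen, tokens.gen.
The nodes whose values change: graph.gen, parser.txt, router.gen, tokens.gen.

First demand of the output computes:
  router.gen = max2(-9, 2) = 2
  graph.gen = add(-9, 2) = -7
  tokens.gen = absv(-7) = 7

After the edit, cleaning proceeds:
  router.gen: a read changed (parser.txt -9->9) — executes, giving 9.
  graph.gen: a read changed (parser.txt -9->9; router.gen 2->9) — executes, giving 18.
  tokens.gen: a read changed (graph.gen -7->18) — executes, giving 18.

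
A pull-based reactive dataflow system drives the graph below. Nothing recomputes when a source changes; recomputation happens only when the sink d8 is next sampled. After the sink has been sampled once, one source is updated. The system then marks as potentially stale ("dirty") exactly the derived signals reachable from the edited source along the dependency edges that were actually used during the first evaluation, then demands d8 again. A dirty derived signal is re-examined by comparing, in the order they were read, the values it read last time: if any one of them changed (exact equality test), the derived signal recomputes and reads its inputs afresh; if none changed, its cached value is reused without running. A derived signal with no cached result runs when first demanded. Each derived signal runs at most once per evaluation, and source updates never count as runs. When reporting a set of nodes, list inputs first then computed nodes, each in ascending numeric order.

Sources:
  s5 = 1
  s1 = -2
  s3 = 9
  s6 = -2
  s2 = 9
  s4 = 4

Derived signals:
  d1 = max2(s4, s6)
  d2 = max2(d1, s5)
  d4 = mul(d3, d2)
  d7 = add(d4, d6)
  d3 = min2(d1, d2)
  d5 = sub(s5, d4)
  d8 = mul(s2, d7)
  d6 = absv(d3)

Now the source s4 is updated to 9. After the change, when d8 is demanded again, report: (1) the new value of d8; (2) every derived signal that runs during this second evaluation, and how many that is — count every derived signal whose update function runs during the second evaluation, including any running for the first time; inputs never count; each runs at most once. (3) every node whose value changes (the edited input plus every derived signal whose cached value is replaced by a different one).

First evaluation (everything demanded from the output):
  d1 = max2(4, -2) = 4
  d2 = max2(4, 1) = 4
  d3 = min2(4, 4) = 4
  d4 = mul(4, 4) = 16
  d6 = absv(4) = 4
  d7 = add(16, 4) = 20
  d8 = mul(9, 20) = 180

Propagation after the edit:
  d1: runs — s4 4->9; result 9.
  d2: runs — d1 4->9; result 9.
  d3: runs — d1 4->9; d2 4->9; result 9.
  d4: runs — d3 4->9; d2 4->9; result 81.
  d6: runs — d3 4->9; result 9.
  d7: runs — d4 16->81; d6 4->9; result 90.
  d8: runs — d7 20->90; result 810.

New value of d8: 810.
Derived signals that run: d1, d2, d3, d4, d6, d7, d8 — 7 in total.
Values that change: s4, d1, d2, d3, d4, d6, d7, d8.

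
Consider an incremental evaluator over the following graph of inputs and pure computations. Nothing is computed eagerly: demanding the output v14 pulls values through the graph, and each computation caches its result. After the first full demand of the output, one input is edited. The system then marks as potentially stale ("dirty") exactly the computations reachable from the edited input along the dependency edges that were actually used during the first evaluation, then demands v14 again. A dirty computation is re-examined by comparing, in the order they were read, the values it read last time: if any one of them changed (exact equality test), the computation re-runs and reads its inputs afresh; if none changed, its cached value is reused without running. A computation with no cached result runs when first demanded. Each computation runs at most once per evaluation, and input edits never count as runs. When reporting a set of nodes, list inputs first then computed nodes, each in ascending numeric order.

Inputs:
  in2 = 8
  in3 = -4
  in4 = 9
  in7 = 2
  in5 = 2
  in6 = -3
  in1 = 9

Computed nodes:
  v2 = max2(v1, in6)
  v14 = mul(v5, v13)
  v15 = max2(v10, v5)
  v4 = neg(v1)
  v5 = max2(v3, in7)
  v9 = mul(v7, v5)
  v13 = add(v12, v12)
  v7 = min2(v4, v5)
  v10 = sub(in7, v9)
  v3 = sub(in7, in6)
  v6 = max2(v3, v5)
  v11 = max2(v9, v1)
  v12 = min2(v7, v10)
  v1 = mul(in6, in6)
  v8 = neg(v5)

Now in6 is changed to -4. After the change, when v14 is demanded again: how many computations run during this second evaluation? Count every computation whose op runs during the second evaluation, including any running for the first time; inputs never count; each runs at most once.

Initial pass — values computed on the first demand:
  v1 = mul(-3, -3) = 9
  v3 = sub(2, -3) = 5
  v4 = neg(9) = -9
  v5 = max2(5, 2) = 5
  v7 = min2(-9, 5) = -9
  v9 = mul(-9, 5) = -45
  v10 = sub(2, -45) = 47
  v12 = min2(-9, 47) = -9
  v13 = add(-9, -9) = -18
  v14 = mul(5, -18) = -90

Second demand — change propagation:
  v1: re-runs because in6 -3->-4; in6 -3->-4; new result 16.
  v3: re-runs because in6 -3->-4; new result 6.
  v4: re-runs because v1 9->16; new result -16.
  v5: re-runs because v3 5->6; new result 6.
  v7: re-runs because v4 -9->-16; v5 5->6; new result -16.
  v9: re-runs because v7 -9->-16; v5 5->6; new result -96.
  v10: re-runs because v9 -45->-96; new result 98.
  v12: re-runs because v7 -9->-16; v10 47->98; new result -16.
  v13: re-runs because v12 -9->-16; v12 -9->-16; new result -32.
  v14: re-runs because v5 5->6; v13 -18->-32; new result -192.

Run set: v1, v3, v4, v5, v7, v9, v10, v12, v13, v14 (10 run).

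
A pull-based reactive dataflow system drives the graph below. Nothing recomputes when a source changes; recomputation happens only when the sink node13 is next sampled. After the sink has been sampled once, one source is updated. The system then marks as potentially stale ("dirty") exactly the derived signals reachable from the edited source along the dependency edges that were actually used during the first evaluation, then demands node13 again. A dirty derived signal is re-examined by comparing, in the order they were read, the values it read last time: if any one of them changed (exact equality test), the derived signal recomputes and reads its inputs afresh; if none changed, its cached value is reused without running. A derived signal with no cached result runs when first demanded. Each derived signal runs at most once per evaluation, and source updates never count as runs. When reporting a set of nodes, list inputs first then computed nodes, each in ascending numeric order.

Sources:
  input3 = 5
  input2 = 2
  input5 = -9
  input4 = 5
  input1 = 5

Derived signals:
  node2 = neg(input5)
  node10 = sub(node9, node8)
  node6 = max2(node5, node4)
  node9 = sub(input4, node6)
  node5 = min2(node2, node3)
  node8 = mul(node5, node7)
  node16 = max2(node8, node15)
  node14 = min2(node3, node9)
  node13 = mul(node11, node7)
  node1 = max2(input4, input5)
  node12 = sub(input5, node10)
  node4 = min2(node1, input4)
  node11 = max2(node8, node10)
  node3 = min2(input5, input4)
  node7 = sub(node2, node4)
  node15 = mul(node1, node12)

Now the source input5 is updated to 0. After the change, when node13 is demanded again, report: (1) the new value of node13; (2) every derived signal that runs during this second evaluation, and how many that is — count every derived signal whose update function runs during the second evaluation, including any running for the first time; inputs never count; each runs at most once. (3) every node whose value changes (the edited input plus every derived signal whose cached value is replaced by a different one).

New value of node13: 0.
Derived signals that run: node1, node2, node3, node5, node6, node7, node8, node10, node11, node13 — 10 in total.
Values that change: input5, node2, node3, node5, node7, node8, node10, node11, node13.
Key observation: the cutoff stops propagation at node4 — its inputs' values are unchanged, so it reuses its cache.

First evaluation (everything demanded from the output):
  node1 = max2(5, -9) = 5
  node2 = neg(-9) = 9
  node3 = min2(-9, 5) = -9
  node4 = min2(5, 5) = 5
  node5 = min2(9, -9) = -9
  node6 = max2(-9, 5) = 5
  node7 = sub(9, 5) = 4
  node8 = mul(-9, 4) = -36
  node9 = sub(5, 5) = 0
  node10 = sub(0, -36) = 36
  node11 = max2(-36, 36) = 36
  node13 = mul(36, 4) = 144

Propagation after the edit:
  node1: runs — input5 -9->0; result 5 (same value as before).
  node2: runs — input5 -9->0; result 0.
  node3: runs — input5 -9->0; result 0.
  node4: checked — values it read are unchanged (node1 unchanged, input4 unchanged); reused cached 5 without running.
  node5: runs — node2 9->0; node3 -9->0; result 0.
  node6: runs — node5 -9->0; result 5 (same value as before).
  node7: runs — node2 9->0; result -5.
  node8: runs — node5 -9->0; node7 4->-5; result 0.
  node9: checked — values it read are unchanged (input4 unchanged, node6 unchanged); reused cached 0 without running.
  node10: runs — node8 -36->0; result 0.
  node11: runs — node8 -36->0; node10 36->0; result 0.
  node13: runs — node11 36->0; node7 4->-5; result 0.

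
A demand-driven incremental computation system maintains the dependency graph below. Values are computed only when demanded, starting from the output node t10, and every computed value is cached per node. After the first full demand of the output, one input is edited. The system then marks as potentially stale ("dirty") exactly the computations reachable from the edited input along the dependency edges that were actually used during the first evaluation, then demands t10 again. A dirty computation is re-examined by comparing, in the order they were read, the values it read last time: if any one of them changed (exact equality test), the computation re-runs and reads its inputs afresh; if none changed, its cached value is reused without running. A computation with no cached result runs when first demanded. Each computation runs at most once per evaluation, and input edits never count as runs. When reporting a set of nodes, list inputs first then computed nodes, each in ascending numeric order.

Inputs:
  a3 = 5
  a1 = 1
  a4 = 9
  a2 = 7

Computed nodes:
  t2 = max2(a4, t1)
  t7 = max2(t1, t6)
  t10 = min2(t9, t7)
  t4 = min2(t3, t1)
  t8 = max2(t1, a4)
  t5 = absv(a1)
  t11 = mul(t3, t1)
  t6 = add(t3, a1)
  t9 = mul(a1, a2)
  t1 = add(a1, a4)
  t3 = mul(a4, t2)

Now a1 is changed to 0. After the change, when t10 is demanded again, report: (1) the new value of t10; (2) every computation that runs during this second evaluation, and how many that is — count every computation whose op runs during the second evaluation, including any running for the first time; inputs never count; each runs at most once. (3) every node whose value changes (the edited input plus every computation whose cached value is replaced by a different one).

First evaluation (everything demanded from the output):
  t1 = add(1, 9) = 10
  t2 = max2(9, 10) = 10
  t3 = mul(9, 10) = 90
  t6 = add(90, 1) = 91
  t7 = max2(10, 91) = 91
  t9 = mul(1, 7) = 7
  t10 = min2(7, 91) = 7

Propagation after the edit:
  t1: runs — a1 1->0; result 9.
  t2: runs — t1 10->9; result 9.
  t3: runs — t2 10->9; result 81.
  t6: runs — t3 90->81; a1 1->0; result 81.
  t7: runs — t1 10->9; t6 91->81; result 81.
  t9: runs — a1 1->0; result 0.
  t10: runs — t9 7->0; t7 91->81; result 0.

New value of t10: 0.
Computations that run: t1, t2, t3, t6, t7, t9, t10 — 7 in total.
Values that change: a1, t1, t2, t3, t6, t7, t9, t10.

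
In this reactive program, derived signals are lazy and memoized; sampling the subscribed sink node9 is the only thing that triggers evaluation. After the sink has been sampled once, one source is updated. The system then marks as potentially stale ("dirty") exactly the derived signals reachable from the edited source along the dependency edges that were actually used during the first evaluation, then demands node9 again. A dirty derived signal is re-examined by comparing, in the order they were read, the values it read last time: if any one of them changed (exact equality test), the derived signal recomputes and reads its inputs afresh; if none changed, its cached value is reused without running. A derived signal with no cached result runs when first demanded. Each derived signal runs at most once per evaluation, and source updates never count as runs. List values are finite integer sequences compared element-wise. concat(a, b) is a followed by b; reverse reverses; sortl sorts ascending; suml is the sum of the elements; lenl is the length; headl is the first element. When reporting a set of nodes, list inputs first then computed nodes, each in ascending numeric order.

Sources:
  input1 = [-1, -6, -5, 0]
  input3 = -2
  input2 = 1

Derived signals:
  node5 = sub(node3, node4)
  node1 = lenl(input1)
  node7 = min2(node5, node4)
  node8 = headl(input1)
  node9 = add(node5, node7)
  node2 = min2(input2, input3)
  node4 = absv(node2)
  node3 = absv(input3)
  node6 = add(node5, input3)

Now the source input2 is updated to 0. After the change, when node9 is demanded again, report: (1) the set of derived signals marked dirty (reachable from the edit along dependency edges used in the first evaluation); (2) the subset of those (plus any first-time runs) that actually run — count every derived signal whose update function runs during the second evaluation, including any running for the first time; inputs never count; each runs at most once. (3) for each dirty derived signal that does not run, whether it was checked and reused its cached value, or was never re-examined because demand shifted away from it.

The edit dirties: node2, node4, node5, node7, node9.
1 derived signals run: node2.
Cache hits after checking: node4, node5, node7, node9.
Note the absorption at node2: it re-runs yet its value is the same, leaving the output's value untouched.

First demand of the output computes:
  node2 = min2(1, -2) = -2
  node3 = absv(-2) = 2
  node4 = absv(-2) = 2
  node5 = sub(2, 2) = 0
  node7 = min2(0, 2) = 0
  node9 = add(0, 0) = 0

After the edit, cleaning proceeds:
  node2: a read changed (input2 1->0) — executes, giving -2 — identical to its old value.
  node4: dirty, but its reads are unchanged (node2 unchanged); cached 2 stands.
  node5: dirty, but its reads are unchanged (node3 unchanged, node4 unchanged); cached 0 stands.
  node7: dirty, but its reads are unchanged (node5 unchanged, node4 unchanged); cached 0 stands.
  node9: dirty, but its reads are unchanged (node5 unchanged, node7 unchanged); cached 0 stands.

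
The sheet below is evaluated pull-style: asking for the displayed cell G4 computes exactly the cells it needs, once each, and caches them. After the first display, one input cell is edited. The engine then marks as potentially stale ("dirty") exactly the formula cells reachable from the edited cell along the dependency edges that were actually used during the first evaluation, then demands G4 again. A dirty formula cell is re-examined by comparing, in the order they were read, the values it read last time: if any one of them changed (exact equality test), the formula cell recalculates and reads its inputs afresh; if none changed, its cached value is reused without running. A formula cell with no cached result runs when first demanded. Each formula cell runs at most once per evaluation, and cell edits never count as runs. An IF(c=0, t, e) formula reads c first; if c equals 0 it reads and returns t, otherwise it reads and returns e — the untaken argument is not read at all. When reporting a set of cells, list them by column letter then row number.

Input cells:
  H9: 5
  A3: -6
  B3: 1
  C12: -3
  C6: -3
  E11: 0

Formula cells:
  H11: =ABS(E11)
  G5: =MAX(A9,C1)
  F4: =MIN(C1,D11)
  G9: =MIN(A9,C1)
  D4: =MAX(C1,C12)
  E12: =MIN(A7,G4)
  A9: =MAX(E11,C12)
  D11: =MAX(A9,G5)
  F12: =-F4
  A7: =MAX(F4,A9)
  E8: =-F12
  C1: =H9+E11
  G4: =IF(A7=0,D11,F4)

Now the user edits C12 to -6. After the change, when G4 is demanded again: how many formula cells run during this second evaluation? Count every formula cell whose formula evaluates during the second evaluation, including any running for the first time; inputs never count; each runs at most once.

First demand of the output computes:
  A9 = MAX(0, -3) = 0
  C1 = 5 + 0 = 5
  G5 = MAX(0, 5) = 5
  D11 = MAX(0, 5) = 5
  F4 = MIN(5, 5) = 5
  A7 = MAX(5, 0) = 5
  G4 = IF(A7=0: A7=5 -> else branch F4) = 5

After the edit, cleaning proceeds:
  A9: a read changed (C12 -3->-6) — executes, giving 0 — identical to its old value.
  G5: dirty, but its reads are unchanged (A9 unchanged, C1 unchanged); cached 5 stands.
  D11: dirty, but its reads are unchanged (A9 unchanged, G5 unchanged); cached 5 stands.
  F4: dirty, but its reads are unchanged (C1 unchanged, D11 unchanged); cached 5 stands.
  A7: dirty, but its reads are unchanged (F4 unchanged, A9 unchanged); cached 5 stands.
  G4: dirty, but its reads are unchanged (A7 unchanged, F4 unchanged); cached 5 stands.

Note the absorption at A9: it re-runs yet its value is the same, leaving the output's value untouched.

1 formula cells run: A9.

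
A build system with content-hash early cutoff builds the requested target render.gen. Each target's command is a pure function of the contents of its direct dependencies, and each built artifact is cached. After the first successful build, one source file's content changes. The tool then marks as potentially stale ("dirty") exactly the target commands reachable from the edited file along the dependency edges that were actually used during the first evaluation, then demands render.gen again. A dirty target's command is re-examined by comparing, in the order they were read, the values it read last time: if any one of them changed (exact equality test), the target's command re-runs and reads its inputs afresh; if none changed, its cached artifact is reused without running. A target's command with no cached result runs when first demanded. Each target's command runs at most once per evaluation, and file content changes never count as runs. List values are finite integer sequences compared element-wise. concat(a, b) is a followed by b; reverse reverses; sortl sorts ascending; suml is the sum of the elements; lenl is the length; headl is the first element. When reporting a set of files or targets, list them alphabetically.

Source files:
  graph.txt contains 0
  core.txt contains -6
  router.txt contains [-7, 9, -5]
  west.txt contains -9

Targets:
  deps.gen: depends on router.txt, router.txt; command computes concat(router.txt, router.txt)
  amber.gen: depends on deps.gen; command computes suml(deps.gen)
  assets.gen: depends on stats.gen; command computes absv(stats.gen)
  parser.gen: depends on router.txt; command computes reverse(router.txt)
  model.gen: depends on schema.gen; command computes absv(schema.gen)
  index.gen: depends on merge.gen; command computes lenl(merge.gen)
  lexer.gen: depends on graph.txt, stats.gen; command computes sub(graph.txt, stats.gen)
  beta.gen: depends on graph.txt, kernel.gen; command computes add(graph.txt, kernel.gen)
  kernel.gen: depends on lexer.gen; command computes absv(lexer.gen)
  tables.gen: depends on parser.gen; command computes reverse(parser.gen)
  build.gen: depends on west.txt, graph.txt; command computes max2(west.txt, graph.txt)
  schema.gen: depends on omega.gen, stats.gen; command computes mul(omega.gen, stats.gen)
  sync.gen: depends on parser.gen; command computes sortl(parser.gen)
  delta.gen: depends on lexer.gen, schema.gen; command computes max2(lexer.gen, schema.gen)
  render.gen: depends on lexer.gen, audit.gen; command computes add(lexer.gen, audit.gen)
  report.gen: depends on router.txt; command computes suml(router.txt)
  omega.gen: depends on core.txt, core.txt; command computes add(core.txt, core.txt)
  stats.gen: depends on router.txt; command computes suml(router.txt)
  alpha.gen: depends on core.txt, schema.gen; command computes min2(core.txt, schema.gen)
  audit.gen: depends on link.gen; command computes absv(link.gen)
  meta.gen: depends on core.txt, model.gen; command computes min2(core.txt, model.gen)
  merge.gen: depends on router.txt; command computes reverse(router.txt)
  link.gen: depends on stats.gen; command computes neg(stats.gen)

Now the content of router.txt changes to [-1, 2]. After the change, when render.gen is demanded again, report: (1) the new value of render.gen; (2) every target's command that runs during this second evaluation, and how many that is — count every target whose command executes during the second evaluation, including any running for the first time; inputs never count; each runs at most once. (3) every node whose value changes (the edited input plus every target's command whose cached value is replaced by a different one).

New value of render.gen: 0.
Target commands that run: audit.gen, lexer.gen, link.gen, render.gen, stats.gen — 5 in total.
Values that change: audit.gen, lexer.gen, link.gen, render.gen, router.txt, stats.gen.

First evaluation (everything demanded from the output):
  stats.gen = suml([-7, 9, -5]) = -3
  lexer.gen = sub(0, -3) = 3
  link.gen = neg(-3) = 3
  audit.gen = absv(3) = 3
  render.gen = add(3, 3) = 6

Propagation after the edit:
  stats.gen: runs — router.txt [-7, 9, -5]->[-1, 2]; result 1.
  lexer.gen: runs — stats.gen -3->1; result -1.
  link.gen: runs — stats.gen -3->1; result -1.
  audit.gen: runs — link.gen 3->-1; result 1.
  render.gen: runs — lexer.gen 3->-1; audit.gen 3->1; result 0.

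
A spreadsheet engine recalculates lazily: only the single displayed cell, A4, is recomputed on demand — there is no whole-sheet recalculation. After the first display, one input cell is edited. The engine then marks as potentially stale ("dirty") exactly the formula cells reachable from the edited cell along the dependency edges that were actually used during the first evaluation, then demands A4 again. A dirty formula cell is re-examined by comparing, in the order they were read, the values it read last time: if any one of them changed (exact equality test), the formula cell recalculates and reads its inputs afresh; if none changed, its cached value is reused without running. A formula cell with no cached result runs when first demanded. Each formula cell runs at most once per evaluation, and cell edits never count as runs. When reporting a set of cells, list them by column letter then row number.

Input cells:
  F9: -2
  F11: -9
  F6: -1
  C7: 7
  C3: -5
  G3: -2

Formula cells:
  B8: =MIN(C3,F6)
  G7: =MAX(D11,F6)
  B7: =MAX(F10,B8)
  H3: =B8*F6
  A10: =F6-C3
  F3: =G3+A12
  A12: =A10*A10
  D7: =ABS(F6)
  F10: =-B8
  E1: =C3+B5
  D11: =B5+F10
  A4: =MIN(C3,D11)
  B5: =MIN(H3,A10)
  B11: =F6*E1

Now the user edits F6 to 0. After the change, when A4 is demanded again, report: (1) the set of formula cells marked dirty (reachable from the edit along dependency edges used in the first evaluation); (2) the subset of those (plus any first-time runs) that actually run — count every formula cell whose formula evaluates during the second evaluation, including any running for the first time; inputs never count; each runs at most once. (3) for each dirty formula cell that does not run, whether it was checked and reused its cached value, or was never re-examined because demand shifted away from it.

Marked dirty: A4, A10, B5, B8, D11, F10, H3.
Formula cells that run: A4, A10, B5, B8, D11, H3 — 6 in total.
Checked but reused from cache: F10.
Key observation: the cutoff stops propagation at F10 — its inputs' values are unchanged, so it reuses its cache.

First evaluation (everything demanded from the output):
  A10 = -1 - -5 = 4
  B8 = MIN(-5, -1) = -5
  F10 = -(-5) = 5
  H3 = -5 * -1 = 5
  B5 = MIN(5, 4) = 4
  D11 = 4 + 5 = 9
  A4 = MIN(-5, 9) = -5

Propagation after the edit:
  A10: runs — F6 -1->0; result 5.
  B8: runs — F6 -1->0; result -5 (same value as before).
  F10: checked — values it read are unchanged (B8 unchanged); reused cached 5 without running.
  H3: runs — F6 -1->0; result 0.
  B5: runs — H3 5->0; A10 4->5; result 0.
  D11: runs — B5 4->0; result 5.
  A4: runs — D11 9->5; result -5 (same value as before).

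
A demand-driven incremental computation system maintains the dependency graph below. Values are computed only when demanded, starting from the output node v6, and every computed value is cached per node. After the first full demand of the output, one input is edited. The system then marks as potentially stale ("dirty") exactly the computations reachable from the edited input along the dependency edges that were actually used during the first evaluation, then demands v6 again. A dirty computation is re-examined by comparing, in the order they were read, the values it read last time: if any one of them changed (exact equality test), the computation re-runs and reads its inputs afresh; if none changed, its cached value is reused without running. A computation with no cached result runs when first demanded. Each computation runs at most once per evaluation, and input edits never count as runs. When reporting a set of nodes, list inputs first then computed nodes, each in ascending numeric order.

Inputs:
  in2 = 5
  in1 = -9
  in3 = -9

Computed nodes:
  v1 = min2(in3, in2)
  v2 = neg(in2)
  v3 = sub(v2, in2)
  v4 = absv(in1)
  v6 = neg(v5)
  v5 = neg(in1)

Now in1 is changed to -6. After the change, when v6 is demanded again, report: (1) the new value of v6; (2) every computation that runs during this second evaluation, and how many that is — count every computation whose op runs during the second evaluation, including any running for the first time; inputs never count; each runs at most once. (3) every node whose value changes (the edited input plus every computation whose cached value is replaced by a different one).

First evaluation (everything demanded from the output):
  v5 = neg(-9) = 9
  v6 = neg(9) = -9

Propagation after the edit:
  v5: runs — in1 -9->-6; result 6.
  v6: runs — v5 9->6; result -6.

New value of v6: -6.
Computations that run: v5, v6 — 2 in total.
Values that change: in1, v5, v6.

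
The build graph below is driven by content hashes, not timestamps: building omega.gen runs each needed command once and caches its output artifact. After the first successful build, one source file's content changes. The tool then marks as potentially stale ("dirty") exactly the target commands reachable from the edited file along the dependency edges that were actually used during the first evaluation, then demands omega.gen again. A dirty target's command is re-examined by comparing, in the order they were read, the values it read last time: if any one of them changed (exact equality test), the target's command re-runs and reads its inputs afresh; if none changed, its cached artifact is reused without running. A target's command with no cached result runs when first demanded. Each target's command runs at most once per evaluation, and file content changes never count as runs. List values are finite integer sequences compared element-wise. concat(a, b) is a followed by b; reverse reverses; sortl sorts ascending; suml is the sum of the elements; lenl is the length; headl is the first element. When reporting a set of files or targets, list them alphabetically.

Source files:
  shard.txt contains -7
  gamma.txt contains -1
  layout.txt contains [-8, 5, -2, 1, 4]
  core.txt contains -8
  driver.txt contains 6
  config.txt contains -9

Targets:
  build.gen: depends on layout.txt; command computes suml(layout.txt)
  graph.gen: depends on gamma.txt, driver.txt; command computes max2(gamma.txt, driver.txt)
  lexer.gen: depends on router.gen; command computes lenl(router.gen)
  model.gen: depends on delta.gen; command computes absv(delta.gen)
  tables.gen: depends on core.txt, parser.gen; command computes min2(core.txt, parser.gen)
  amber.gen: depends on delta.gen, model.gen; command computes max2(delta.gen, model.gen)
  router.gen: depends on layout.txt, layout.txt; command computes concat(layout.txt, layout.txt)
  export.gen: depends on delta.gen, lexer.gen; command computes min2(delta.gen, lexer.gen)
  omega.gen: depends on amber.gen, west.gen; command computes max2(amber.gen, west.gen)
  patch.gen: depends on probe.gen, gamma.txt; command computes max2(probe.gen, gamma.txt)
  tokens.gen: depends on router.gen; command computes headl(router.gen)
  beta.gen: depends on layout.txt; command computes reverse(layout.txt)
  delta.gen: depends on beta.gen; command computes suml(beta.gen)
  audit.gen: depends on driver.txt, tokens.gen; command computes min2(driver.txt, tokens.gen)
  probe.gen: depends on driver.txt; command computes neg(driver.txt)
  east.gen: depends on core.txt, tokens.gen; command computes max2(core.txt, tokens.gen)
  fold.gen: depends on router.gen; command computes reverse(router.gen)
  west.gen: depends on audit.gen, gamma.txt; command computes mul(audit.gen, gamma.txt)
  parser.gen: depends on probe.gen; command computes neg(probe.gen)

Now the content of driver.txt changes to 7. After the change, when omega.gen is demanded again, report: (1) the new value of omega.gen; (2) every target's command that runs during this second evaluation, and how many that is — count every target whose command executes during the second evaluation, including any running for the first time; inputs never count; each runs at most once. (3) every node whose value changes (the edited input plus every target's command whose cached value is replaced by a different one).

Initial pass — values computed on the first demand:
  beta.gen = reverse([-8, 5, -2, 1, 4]) = [4, 1, -2, 5, -8]
  delta.gen = suml([4, 1, -2, 5, -8]) = 0
  model.gen = absv(0) = 0
  amber.gen = max2(0, 0) = 0
  router.gen = concat([-8, 5, -2, 1, 4], [-8, 5, -2, 1, 4]) = [-8, 5, -2, 1, 4, -8, 5, -2, 1, 4]
  tokens.gen = headl([-8, 5, -2, 1, 4, -8, 5, -2, 1, 4]) = -8
  audit.gen = min2(6, -8) = -8
  west.gen = mul(-8, -1) = 8
  omega.gen = max2(0, 8) = 8

Second demand — change propagation:
  audit.gen: re-runs because driver.txt 6->7; new result -8 (unchanged).
  west.gen: re-examined; everything it read last time is the same (audit.gen unchanged, gamma.txt unchanged) — cache 8 kept, no run.
  omega.gen: re-examined; everything it read last time is the same (amber.gen unchanged, west.gen unchanged) — cache 8 kept, no run.

The important point: audit.gen recomputes to an identical value, and the output ends up unchanged.

omega.gen now evaluates to 8.
Run set: audit.gen (1 run).
Changed values: driver.txt.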